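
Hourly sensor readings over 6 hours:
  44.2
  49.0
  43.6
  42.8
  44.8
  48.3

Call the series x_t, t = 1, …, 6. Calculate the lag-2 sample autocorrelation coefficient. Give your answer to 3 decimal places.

Mean x̄ = (44.2 + 49.0 + 43.6 + 42.8 + 44.8 + 48.3)/6 = 45.4500
Σ(x_t−x̄)(x_{t+2}−x̄) = (2.3125) + (-9.4075) + (1.2025) + (-7.5525) = -13.4450
Denominator Σ(x_t−x̄)² = 33.1550
r_2 = -13.4450 / 33.1550 = -0.406

-0.406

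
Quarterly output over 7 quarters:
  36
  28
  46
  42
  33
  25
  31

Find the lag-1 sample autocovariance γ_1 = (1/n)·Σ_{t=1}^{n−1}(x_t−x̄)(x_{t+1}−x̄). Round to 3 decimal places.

Mean x̄ = (36 + 28 + 46 + 42 + 33 + 25 + 31)/7 = 34.4286
Deviations: 1.5714, -6.4286, 11.5714, 7.5714, -1.4286, -9.4286, -3.4286
Σ_{t=1}^{6}(x_t−x̄)(x_{t+1}−x̄) = 38.1020
γ_1 = 38.1020 / 7 = 5.443

5.443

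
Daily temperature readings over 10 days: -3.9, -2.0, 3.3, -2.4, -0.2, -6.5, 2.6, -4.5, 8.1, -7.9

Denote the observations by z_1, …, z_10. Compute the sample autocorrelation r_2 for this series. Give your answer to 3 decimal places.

Mean z̄ = (-3.9 − 2.0 + 3.3 − 2.4 − 0.2 − 6.5 + 2.6 − 4.5 + 8.1 − 7.9)/10 = -1.3400
Numerator Σ_{t=1}^{8}(z_t−z̄)(z_{t+2}−z̄) = 78.3008
Denominator Σ(z_t−z̄)² = 215.2240
r_2 = 78.3008 / 215.2240 = 0.364

0.364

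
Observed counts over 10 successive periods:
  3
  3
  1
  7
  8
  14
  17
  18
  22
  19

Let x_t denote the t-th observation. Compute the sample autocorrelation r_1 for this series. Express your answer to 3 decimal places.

Mean x̄ = (3 + 3 + 1 + 7 + 8 + 14 + 17 + 18 + 22 + 19)/10 = 11.2000
Numerator Σ_{t=1}^{9}(x_t−x̄)(x_{t+1}−x̄) = 411.5600
Denominator Σ(x_t−x̄)² = 531.6000
r_1 = 411.5600 / 531.6000 = 0.774

0.774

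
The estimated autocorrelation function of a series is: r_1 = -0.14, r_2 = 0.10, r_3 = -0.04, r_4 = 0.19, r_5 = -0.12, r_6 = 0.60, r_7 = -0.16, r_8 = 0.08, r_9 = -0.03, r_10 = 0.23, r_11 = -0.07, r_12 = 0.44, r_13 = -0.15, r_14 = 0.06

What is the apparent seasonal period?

6

The largest autocorrelation is r_6 = 0.60, with a weaker echo at lag 12 (0.44); the remaining lags stay at or below 0.23.
The dominant spike at lag 6 indicates a seasonal period of 6.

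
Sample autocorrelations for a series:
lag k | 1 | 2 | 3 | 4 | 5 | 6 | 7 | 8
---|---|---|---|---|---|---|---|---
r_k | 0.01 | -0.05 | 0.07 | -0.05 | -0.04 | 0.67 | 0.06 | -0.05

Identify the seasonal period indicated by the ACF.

The largest autocorrelation is r_6 = 0.67; the remaining lags stay at or below 0.07.
The dominant spike at lag 6 indicates a seasonal period of 6.

6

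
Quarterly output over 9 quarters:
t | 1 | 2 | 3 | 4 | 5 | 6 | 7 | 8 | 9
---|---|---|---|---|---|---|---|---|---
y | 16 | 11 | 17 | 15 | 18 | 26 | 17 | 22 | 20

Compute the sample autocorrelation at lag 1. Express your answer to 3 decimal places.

0.135

Mean ȳ = (16 + 11 + 17 + 15 + 18 + 26 + 17 + 22 + 20)/9 = 18.0000
Numerator Σ_{t=1}^{8}(y_t−ȳ)(y_{t+1}−ȳ) = 20.0000
Denominator Σ(y_t−ȳ)² = 148.0000
r_1 = 20.0000 / 148.0000 = 0.135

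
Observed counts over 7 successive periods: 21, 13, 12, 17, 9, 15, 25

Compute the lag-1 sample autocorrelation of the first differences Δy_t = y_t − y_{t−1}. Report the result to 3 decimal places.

-0.093

First differences Δy: -8, -1, 5, -8, 6, 10
Mean of differences = 0.6667
Numerator Σ(Δy_t−Δȳ)(Δy_{t+1}−Δȳ) = -26.7778
Denominator Σ(Δy_t−Δȳ)² = 287.3333
r_1(Δy) = -26.7778 / 287.3333 = -0.093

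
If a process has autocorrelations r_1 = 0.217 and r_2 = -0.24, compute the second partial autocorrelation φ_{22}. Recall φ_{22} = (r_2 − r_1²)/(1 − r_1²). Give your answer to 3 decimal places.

-0.301

φ_{22} = (r_2 − r_1²) / (1 − r_1²)
r_1² = (0.217)² = 0.047089
Numerator = -0.24 − 0.0471 = -0.2871; denominator = 1 − 0.0471 = 0.9529
φ_{22} = -0.2871 / 0.9529 = -0.301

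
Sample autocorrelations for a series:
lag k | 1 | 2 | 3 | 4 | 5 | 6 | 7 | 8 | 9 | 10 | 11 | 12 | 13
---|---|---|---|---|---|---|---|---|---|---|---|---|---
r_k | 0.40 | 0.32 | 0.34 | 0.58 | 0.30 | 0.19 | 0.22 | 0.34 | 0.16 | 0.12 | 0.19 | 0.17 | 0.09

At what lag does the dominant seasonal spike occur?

The largest autocorrelation is r_4 = 0.58; the remaining lags stay at or below 0.40. The elevated value at lag 1 (0.40), dropping to 0.32 at lag 2, reflects decaying short-term dependence rather than seasonality.
The dominant spike at lag 4 indicates a seasonal period of 4.

4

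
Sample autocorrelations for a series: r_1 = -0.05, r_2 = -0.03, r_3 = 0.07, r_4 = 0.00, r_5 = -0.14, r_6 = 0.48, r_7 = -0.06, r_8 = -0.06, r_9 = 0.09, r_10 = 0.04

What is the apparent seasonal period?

The largest autocorrelation is r_6 = 0.48; the remaining lags stay at or below 0.09.
The dominant spike at lag 6 indicates a seasonal period of 6.

6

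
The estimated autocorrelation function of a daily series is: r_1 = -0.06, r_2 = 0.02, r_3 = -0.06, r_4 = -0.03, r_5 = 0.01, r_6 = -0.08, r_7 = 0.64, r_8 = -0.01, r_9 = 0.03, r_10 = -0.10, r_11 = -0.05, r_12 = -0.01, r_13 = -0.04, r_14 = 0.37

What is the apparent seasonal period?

7

The largest autocorrelation is r_7 = 0.64, with a weaker echo at lag 14 (0.37); the remaining lags stay at or below 0.03.
The dominant spike at lag 7 indicates a seasonal period of 7.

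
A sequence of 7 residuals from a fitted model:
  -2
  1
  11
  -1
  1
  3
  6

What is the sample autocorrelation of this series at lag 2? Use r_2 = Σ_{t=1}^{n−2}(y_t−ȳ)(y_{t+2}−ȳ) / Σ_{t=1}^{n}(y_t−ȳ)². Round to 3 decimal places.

Mean ȳ = (-2 + 1 + 11 − 1 + 1 + 3 + 6)/7 = 2.7143
Deviations from mean: -4.7143, -1.7143, 8.2857, -3.7143, -1.7143, 0.2857, 3.2857
Numerator Σ_{t=1}^{5}(y_t−ȳ)(y_{t+2}−ȳ) = -53.5918
Denominator Σ(y_t−ȳ)² = 121.4286
r_2 = -53.5918 / 121.4286 = -0.441

-0.441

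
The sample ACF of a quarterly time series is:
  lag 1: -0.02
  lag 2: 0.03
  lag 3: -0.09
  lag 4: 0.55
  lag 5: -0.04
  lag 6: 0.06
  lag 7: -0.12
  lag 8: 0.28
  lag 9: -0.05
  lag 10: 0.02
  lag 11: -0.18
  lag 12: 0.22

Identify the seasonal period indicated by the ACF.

4

The largest autocorrelation is r_4 = 0.55, with weaker echoes at lags 8 (0.28) and 12 (0.22); the remaining lags stay at or below 0.06.
The dominant spike at lag 4 indicates a seasonal period of 4.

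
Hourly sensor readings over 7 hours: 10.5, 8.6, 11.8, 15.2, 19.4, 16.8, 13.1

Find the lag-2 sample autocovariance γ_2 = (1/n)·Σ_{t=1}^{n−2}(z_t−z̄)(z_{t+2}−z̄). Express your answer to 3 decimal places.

Mean z̄ = (10.5 + 8.6 + 11.8 + 15.2 + 19.4 + 16.8 + 13.1)/7 = 13.6286
Σ_{t=1}^{5}(z_t−z̄)(z_{t+2}−z̄) = -10.8016
γ_2 = -10.8016 / 7 = -1.543

-1.543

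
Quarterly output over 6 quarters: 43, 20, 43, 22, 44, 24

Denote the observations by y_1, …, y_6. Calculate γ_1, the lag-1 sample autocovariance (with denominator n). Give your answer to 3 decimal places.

Mean ȳ = (43 + 20 + 43 + 22 + 44 + 24)/6 = 32.6667
Deviations: 10.3333, -12.6667, 10.3333, -10.6667, 11.3333, -8.6667
Σ_{t=1}^{5}(y_t−ȳ)(y_{t+1}−ȳ) = -591.1111
γ_1 = -591.1111 / 6 = -98.519

-98.519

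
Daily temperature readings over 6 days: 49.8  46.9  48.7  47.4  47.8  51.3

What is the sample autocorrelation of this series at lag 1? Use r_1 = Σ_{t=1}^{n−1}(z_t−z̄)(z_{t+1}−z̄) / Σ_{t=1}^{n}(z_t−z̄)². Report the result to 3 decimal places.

-0.245

Mean z̄ = (49.8 + 46.9 + 48.7 + 47.4 + 47.8 + 51.3)/6 = 48.6500
Deviations from mean: 1.1500, -1.7500, 0.0500, -1.2500, -0.8500, 2.6500
Σ(z_t−z̄)(z_{t+1}−z̄) = (-2.0125) + (-0.0875) + (-0.0625) + (1.0625) + (-2.2525) = -3.3525
Denominator Σ(z_t−z̄)² = 13.6950
r_1 = -3.3525 / 13.6950 = -0.245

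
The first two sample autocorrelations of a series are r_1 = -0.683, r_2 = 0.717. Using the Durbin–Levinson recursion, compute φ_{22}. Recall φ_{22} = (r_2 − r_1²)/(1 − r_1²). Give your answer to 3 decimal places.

φ_{22} = (r_2 − r_1²) / (1 − r_1²)
r_1² = (-0.683)² = 0.466489
Numerator = 0.717 − 0.4665 = 0.2505; denominator = 1 − 0.4665 = 0.5335
φ_{22} = 0.2505 / 0.5335 = 0.470

0.470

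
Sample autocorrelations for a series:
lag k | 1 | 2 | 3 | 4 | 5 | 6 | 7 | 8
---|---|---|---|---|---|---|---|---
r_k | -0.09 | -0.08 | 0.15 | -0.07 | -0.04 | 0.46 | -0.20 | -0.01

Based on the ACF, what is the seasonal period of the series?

The largest autocorrelation is r_6 = 0.46; the remaining lags stay at or below 0.15.
The dominant spike at lag 6 indicates a seasonal period of 6.

6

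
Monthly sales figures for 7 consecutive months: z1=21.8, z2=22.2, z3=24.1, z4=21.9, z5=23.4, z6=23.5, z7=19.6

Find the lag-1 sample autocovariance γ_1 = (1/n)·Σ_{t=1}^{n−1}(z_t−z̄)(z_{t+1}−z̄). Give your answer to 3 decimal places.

Mean z̄ = (21.8 + 22.2 + 24.1 + 21.9 + 23.4 + 23.5 + 19.6)/7 = 22.3571
Deviations: -0.5571, -0.1571, 1.7429, -0.4571, 1.0429, 1.1429, -2.7571
Σ_{t=1}^{6}(z_t−z̄)(z_{t+1}−z̄) = -3.4190
γ_1 = -3.4190 / 7 = -0.488

-0.488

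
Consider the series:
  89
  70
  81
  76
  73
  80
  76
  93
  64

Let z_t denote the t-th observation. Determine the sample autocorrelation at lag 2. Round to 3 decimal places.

0.150

Mean z̄ = (89 + 70 + 81 + 76 + 73 + 80 + 76 + 93 + 64)/9 = 78.0000
Σ(z_t−z̄)(z_{t+2}−z̄) = (33.0000) + (16.0000) + (-15.0000) + (-4.0000) + (10.0000) + (30.0000) + (28.0000) = 98.0000
Denominator Σ(z_t−z̄)² = 652.0000
r_2 = 98.0000 / 652.0000 = 0.150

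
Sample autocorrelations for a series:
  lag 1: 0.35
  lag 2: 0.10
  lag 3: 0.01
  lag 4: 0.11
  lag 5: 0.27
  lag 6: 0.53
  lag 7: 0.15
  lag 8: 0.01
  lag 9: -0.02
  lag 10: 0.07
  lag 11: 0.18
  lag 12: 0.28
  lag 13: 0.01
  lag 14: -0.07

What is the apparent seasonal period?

The largest autocorrelation is r_6 = 0.53; the remaining lags stay at or below 0.35. The elevated value at lag 1 (0.35), dropping to 0.10 at lag 2, reflects decaying short-term dependence rather than seasonality.
The dominant spike at lag 6 indicates a seasonal period of 6.

6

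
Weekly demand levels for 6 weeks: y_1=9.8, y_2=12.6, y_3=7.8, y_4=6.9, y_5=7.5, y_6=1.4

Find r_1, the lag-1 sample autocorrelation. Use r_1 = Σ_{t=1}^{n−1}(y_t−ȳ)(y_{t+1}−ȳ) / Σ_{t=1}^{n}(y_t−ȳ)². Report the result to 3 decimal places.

0.178

Mean ȳ = (9.8 + 12.6 + 7.8 + 6.9 + 7.5 + 1.4)/6 = 7.6667
Deviations from mean: 2.1333, 4.9333, 0.1333, -0.7667, -0.1667, -6.2667
Σ(y_t−ȳ)(y_{t+1}−ȳ) = (10.5244) + (0.6578) + (-0.1022) + (0.1278) + (1.0444) = 12.2522
Denominator Σ(y_t−ȳ)² = 68.7933
r_1 = 12.2522 / 68.7933 = 0.178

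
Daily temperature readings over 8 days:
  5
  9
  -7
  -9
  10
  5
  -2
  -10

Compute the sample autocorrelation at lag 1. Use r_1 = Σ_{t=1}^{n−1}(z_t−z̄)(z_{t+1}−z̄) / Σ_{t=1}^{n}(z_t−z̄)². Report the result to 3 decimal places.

Mean z̄ = (5 + 9 − 7 − 9 + 10 + 5 − 2 − 10)/8 = 0.1250
Deviations from mean: 4.8750, 8.8750, -7.1250, -9.1250, 9.8750, 4.8750, -2.1250, -10.1250
Numerator Σ_{t=1}^{7}(z_t−z̄)(z_{t+1}−z̄) = 14.2344
Denominator Σ(z_t−z̄)² = 464.8750
r_1 = 14.2344 / 464.8750 = 0.031

0.031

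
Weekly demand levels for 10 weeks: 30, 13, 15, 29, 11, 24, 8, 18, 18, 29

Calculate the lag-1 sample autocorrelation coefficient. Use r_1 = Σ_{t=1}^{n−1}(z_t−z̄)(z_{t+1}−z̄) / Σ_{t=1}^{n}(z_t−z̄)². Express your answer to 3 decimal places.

Mean z̄ = (30 + 13 + 15 + 29 + 11 + 24 + 8 + 18 + 18 + 29)/10 = 19.5000
Numerator Σ_{t=1}^{9}(z_t−z̄)(z_{t+1}−z̄) = -247.2500
Denominator Σ(z_t−z̄)² = 582.5000
r_1 = -247.2500 / 582.5000 = -0.424

-0.424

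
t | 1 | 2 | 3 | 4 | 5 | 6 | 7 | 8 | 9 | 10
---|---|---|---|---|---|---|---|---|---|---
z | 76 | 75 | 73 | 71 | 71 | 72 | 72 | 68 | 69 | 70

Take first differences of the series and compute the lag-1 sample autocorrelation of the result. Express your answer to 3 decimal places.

-0.060

First differences Δz: -1, -2, -2, 0, 1, 0, -4, 1, 1
Mean of differences = -0.6667
Numerator Σ(Δz_t−Δz̄)(Δz_{t+1}−Δz̄) = -1.4444
Denominator Σ(Δz_t−Δz̄)² = 24.0000
r_1(Δz) = -1.4444 / 24.0000 = -0.060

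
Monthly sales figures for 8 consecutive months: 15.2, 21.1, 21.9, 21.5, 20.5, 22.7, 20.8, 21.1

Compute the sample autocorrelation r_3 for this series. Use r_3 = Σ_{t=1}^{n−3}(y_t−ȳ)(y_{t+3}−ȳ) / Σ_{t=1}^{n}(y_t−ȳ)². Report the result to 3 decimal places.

-0.056

Mean ȳ = (15.2 + 21.1 + 21.9 + 21.5 + 20.5 + 22.7 + 20.8 + 21.1)/8 = 20.6000
Deviations from mean: -5.4000, 0.5000, 1.3000, 0.9000, -0.1000, 2.1000, 0.2000, 0.5000
Numerator Σ_{t=1}^{5}(y_t−ȳ)(y_{t+3}−ȳ) = -2.0500
Denominator Σ(y_t−ȳ)² = 36.6200
r_3 = -2.0500 / 36.6200 = -0.056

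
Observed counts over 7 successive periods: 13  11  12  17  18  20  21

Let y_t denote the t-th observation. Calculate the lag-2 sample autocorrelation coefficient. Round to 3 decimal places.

0.135

Mean ȳ = (13 + 11 + 12 + 17 + 18 + 20 + 21)/7 = 16.0000
Σ(y_t−ȳ)(y_{t+2}−ȳ) = (12.0000) + (-5.0000) + (-8.0000) + (4.0000) + (10.0000) = 13.0000
Denominator Σ(y_t−ȳ)² = 96.0000
r_2 = 13.0000 / 96.0000 = 0.135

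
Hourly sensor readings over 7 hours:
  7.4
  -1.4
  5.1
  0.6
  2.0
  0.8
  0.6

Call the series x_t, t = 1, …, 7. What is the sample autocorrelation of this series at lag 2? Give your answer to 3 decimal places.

0.412

Mean x̄ = (7.4 − 1.4 + 5.1 + 0.6 + 2.0 + 0.8 + 0.6)/7 = 2.1571
Deviations from mean: 5.2429, -3.5571, 2.9429, -1.5571, -0.1571, -1.3571, -1.5571
Σ(x_t−x̄)(x_{t+2}−x̄) = (15.4290) + (5.5390) + (-0.4624) + (2.1133) + (0.2447) = 22.8635
Denominator Σ(x_t−x̄)² = 55.5171
r_2 = 22.8635 / 55.5171 = 0.412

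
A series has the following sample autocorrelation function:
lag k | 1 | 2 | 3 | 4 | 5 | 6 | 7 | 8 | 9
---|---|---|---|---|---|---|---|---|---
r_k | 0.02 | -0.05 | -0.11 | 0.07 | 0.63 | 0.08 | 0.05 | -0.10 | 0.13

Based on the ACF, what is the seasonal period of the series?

The largest autocorrelation is r_5 = 0.63; the remaining lags stay at or below 0.13.
The dominant spike at lag 5 indicates a seasonal period of 5.

5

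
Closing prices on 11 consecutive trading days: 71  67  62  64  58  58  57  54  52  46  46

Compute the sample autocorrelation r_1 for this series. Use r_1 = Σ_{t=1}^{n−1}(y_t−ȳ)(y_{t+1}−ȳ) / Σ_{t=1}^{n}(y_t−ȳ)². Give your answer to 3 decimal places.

0.654

Mean ȳ = (71 + 67 + 62 + 64 + 58 + 58 + 57 + 54 + 52 + 46 + 46)/11 = 57.7273
Numerator Σ_{t=1}^{10}(y_t−ȳ)(y_{t+1}−ȳ) = 419.8347
Denominator Σ(y_t−ȳ)² = 642.1818
r_1 = 419.8347 / 642.1818 = 0.654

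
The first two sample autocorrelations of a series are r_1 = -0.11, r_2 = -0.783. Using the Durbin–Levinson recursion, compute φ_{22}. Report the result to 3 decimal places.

φ_{22} = (r_2 − r_1²) / (1 − r_1²)
r_1² = (-0.11)² = 0.0121
Numerator = -0.783 − 0.0121 = -0.7951; denominator = 1 − 0.0121 = 0.9879
φ_{22} = -0.7951 / 0.9879 = -0.805

-0.805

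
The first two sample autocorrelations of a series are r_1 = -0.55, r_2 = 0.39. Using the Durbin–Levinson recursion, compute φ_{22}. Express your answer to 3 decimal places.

φ_{22} = (r_2 − r_1²) / (1 − r_1²)
r_1² = (-0.55)² = 0.3025
Numerator = 0.39 − 0.3025 = 0.0875; denominator = 1 − 0.3025 = 0.6975
φ_{22} = 0.0875 / 0.6975 = 0.125

0.125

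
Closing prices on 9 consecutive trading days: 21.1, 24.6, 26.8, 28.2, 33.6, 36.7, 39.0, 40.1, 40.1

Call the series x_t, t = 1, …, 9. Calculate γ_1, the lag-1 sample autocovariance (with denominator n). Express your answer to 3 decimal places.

Mean x̄ = (21.1 + 24.6 + 26.8 + 28.2 + 33.6 + 36.7 + 39.0 + 40.1 + 40.1)/9 = 32.2444
Σ_{t=1}^{8}(x_t−x̄)(x_{t+1}−x̄) = 294.2680
γ_1 = 294.2680 / 9 = 32.696

32.696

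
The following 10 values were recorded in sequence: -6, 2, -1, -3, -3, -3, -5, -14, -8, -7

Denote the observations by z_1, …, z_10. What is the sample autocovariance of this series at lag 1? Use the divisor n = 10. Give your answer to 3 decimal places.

6.896

Mean z̄ = (-6 + 2 − 1 − 3 − 3 − 3 − 5 − 14 − 8 − 7)/10 = -4.8000
Σ_{t=1}^{9}(z_t−z̄)(z_{t+1}−z̄) = 68.9600
γ_1 = 68.9600 / 10 = 6.896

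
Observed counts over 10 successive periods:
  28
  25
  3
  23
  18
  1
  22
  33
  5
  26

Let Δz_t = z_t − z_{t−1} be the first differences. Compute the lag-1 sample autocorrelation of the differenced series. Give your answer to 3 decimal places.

-0.473

First differences Δz: -3, -22, 20, -5, -17, 21, 11, -28, 21
Mean of differences = -0.2222
Numerator Σ(Δz_t−Δz̄)(Δz_{t+1}−Δz̄) = -1415.4938
Denominator Σ(Δz_t−Δz̄)² = 2993.5556
r_1(Δz) = -1415.4938 / 2993.5556 = -0.473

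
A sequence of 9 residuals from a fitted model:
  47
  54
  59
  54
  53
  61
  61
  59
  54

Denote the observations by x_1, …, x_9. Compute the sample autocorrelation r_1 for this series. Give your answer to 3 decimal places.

0.194

Mean x̄ = (47 + 54 + 59 + 54 + 53 + 61 + 61 + 59 + 54)/9 = 55.7778
Numerator Σ_{t=1}^{8}(x_t−x̄)(x_{t+1}−x̄) = 32.9506
Denominator Σ(x_t−x̄)² = 169.5556
r_1 = 32.9506 / 169.5556 = 0.194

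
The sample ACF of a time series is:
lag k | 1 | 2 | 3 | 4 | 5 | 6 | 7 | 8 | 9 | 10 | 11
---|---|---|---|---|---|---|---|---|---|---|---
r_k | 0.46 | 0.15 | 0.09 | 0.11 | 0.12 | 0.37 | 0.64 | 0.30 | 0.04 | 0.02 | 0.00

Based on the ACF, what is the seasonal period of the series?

The largest autocorrelation is r_7 = 0.64; the remaining lags stay at or below 0.46. The elevated value at lag 1 (0.46), dropping to 0.15 at lag 2, reflects decaying short-term dependence rather than seasonality.
The dominant spike at lag 7 indicates a seasonal period of 7.

7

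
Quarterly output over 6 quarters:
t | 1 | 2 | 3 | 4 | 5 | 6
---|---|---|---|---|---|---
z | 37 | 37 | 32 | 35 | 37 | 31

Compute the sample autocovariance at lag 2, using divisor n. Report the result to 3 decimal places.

-2.093

Mean z̄ = (37 + 37 + 32 + 35 + 37 + 31)/6 = 34.8333
Σ_{t=1}^{4}(z_t−z̄)(z_{t+2}−z̄) = -12.5556
γ_2 = -12.5556 / 6 = -2.093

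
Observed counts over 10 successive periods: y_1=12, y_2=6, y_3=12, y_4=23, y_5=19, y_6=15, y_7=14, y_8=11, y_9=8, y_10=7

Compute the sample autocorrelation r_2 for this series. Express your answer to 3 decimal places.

Mean ȳ = (12 + 6 + 12 + 23 + 19 + 15 + 14 + 11 + 8 + 7)/10 = 12.7000
Numerator Σ_{t=1}^{8}(y_t−ȳ)(y_{t+2}−ȳ) = -41.3800
Denominator Σ(y_t−ȳ)² = 256.1000
r_2 = -41.3800 / 256.1000 = -0.162

-0.162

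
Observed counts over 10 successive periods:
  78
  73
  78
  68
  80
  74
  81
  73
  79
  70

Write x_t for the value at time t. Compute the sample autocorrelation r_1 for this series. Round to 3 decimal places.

Mean x̄ = (78 + 73 + 78 + 68 + 80 + 74 + 81 + 73 + 79 + 70)/10 = 75.4000
Numerator Σ_{t=1}^{9}(x_t−x̄)(x_{t+1}−x̄) = -121.5600
Denominator Σ(x_t−x̄)² = 176.4000
r_1 = -121.5600 / 176.4000 = -0.689

-0.689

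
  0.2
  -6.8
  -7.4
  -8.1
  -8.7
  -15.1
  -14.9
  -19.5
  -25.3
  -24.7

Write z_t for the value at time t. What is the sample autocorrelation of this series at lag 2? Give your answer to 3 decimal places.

Mean z̄ = (0.2 − 6.8 − 7.4 − 8.1 − 8.7 − 15.1 − 14.9 − 19.5 − 25.3 − 24.7)/10 = -13.0300
Numerator Σ_{t=1}^{8}(z_t−z̄)(z_{t+2}−z̄) = 223.1172
Denominator Σ(z_t−z̄)² = 624.9810
r_2 = 223.1172 / 624.9810 = 0.357

0.357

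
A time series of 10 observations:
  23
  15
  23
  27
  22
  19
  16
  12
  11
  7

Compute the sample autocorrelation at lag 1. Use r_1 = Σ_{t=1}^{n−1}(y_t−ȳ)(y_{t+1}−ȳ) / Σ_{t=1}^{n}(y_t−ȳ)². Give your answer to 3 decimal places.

Mean ȳ = (23 + 15 + 23 + 27 + 22 + 19 + 16 + 12 + 11 + 7)/10 = 17.5000
Numerator Σ_{t=1}^{9}(y_t−ȳ)(y_{t+1}−ȳ) = 184.2500
Denominator Σ(y_t−ȳ)² = 364.5000
r_1 = 184.2500 / 364.5000 = 0.505

0.505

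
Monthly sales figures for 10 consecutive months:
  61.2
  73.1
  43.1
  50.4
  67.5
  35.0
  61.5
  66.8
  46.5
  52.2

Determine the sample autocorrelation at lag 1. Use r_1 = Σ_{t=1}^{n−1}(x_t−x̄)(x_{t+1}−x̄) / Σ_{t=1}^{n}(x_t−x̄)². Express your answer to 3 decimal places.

Mean x̄ = (61.2 + 73.1 + 43.1 + 50.4 + 67.5 + 35.0 + 61.5 + 66.8 + 46.5 + 52.2)/10 = 55.7300
Numerator Σ_{t=1}^{9}(x_t−x̄)(x_{t+1}−x̄) = -489.1099
Denominator Σ(x_t−x̄)² = 1341.3210
r_1 = -489.1099 / 1341.3210 = -0.365

-0.365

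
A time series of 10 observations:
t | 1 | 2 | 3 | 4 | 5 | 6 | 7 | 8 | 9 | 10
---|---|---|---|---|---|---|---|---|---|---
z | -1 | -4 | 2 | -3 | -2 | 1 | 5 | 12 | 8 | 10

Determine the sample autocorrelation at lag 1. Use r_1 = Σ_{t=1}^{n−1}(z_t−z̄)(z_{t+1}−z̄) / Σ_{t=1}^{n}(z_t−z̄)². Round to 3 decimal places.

Mean z̄ = (-1 − 4 + 2 − 3 − 2 + 1 + 5 + 12 + 8 + 10)/10 = 2.8000
Numerator Σ_{t=1}^{9}(z_t−z̄)(z_{t+1}−z̄) = 173.9600
Denominator Σ(z_t−z̄)² = 289.6000
r_1 = 173.9600 / 289.6000 = 0.601

0.601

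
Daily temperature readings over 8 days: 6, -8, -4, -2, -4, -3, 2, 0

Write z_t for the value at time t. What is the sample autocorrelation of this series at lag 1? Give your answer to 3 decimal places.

-0.215

Mean z̄ = (6 − 8 − 4 − 2 − 4 − 3 + 2 + 0)/8 = -1.6250
Deviations from mean: 7.6250, -6.3750, -2.3750, -0.3750, -2.3750, -1.3750, 3.6250, 1.6250
Σ(z_t−z̄)(z_{t+1}−z̄) = (-48.6094) + (15.1406) + (0.8906) + (0.8906) + (3.2656) + (-4.9844) + (5.8906) = -27.5156
Denominator Σ(z_t−z̄)² = 127.8750
r_1 = -27.5156 / 127.8750 = -0.215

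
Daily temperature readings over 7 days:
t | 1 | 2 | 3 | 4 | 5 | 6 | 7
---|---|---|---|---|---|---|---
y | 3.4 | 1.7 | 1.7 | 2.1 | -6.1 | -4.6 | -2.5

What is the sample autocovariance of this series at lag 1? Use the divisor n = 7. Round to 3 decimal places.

Mean ȳ = (3.4 + 1.7 + 1.7 + 2.1 − 6.1 − 4.6 − 2.5)/7 = -0.6143
Σ_{t=1}^{6}(y_t−ȳ)(y_{t+1}−ȳ) = 35.4184
γ_1 = 35.4184 / 7 = 5.060

5.060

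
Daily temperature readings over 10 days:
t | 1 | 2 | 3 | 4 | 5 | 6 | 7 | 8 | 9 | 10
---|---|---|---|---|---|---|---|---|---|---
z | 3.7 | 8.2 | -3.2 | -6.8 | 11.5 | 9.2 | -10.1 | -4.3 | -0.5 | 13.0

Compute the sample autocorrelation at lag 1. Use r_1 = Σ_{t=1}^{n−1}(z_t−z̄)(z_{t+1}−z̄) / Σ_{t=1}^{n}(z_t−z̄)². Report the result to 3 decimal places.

Mean z̄ = (3.7 + 8.2 − 3.2 − 6.8 + 11.5 + 9.2 − 10.1 − 4.3 − 0.5 + 13.0)/10 = 2.0700
Numerator Σ_{t=1}^{9}(z_t−z̄)(z_{t+1}−z̄) = -12.9449
Denominator Σ(z_t−z̄)² = 601.2010
r_1 = -12.9449 / 601.2010 = -0.022

-0.022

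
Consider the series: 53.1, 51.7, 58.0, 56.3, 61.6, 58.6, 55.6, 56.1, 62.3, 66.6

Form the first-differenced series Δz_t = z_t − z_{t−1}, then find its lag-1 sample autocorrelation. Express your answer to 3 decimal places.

-0.199

First differences Δz: -1.4, 6.3, -1.7, 5.3, -3.0, -3.0, 0.5, 6.2, 4.3
Mean of differences = 1.5000
Numerator Σ(Δz_t−Δz̄)(Δz_{t+1}−Δz̄) = -25.3300
Denominator Σ(Δz_t−Δz̄)² = 127.5600
r_1(Δz) = -25.3300 / 127.5600 = -0.199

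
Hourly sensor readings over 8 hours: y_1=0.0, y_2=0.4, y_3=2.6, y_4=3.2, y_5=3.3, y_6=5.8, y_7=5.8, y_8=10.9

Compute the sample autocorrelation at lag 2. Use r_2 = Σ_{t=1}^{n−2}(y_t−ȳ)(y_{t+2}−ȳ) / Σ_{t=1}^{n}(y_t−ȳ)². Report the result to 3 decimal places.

0.223

Mean ȳ = (0.0 + 0.4 + 2.6 + 3.2 + 3.3 + 5.8 + 5.8 + 10.9)/8 = 4.0000
Deviations from mean: -4.0000, -3.6000, -1.4000, -0.8000, -0.7000, 1.8000, 1.8000, 6.9000
Numerator Σ_{t=1}^{6}(y_t−ȳ)(y_{t+2}−ȳ) = 19.1800
Denominator Σ(y_t−ȳ)² = 86.1400
r_2 = 19.1800 / 86.1400 = 0.223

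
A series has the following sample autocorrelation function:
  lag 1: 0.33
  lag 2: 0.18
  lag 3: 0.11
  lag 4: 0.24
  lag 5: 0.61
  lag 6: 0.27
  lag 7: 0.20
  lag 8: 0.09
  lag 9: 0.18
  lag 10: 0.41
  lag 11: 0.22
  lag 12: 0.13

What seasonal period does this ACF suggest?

The largest autocorrelation is r_5 = 0.61, with a weaker echo at lag 10 (0.41); the remaining lags stay at or below 0.33. The elevated value at lag 1 (0.33), dropping to 0.18 at lag 2, reflects decaying short-term dependence rather than seasonality.
The dominant spike at lag 5 indicates a seasonal period of 5.

5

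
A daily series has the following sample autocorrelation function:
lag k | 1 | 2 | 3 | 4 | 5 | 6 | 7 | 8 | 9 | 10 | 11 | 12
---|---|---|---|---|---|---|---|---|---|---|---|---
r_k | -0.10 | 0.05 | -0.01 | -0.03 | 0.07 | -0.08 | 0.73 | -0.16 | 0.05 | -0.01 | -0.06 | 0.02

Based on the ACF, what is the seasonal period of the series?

7

The largest autocorrelation is r_7 = 0.73; the remaining lags stay at or below 0.07.
The dominant spike at lag 7 indicates a seasonal period of 7.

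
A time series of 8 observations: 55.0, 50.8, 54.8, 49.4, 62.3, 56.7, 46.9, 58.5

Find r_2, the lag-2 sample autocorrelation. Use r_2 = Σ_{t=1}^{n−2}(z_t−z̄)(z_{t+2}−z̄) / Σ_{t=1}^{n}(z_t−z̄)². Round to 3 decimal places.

Mean z̄ = (55.0 + 50.8 + 54.8 + 49.4 + 62.3 + 56.7 + 46.9 + 58.5)/8 = 54.3000
Deviations from mean: 0.7000, -3.5000, 0.5000, -4.9000, 8.0000, 2.4000, -7.4000, 4.2000
Σ(z_t−z̄)(z_{t+2}−z̄) = (0.3500) + (17.1500) + (4.0000) + (-11.7600) + (-59.2000) + (10.0800) = -39.3800
Denominator Σ(z_t−z̄)² = 179.1600
r_2 = -39.3800 / 179.1600 = -0.220

-0.220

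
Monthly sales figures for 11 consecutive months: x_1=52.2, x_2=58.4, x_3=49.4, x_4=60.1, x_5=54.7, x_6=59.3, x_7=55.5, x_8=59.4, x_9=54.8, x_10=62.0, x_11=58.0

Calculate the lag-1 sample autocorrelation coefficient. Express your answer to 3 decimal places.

Mean x̄ = (52.2 + 58.4 + 49.4 + 60.1 + 54.7 + 59.3 + 55.5 + 59.4 + 54.8 + 62.0 + 58.0)/11 = 56.7091
Numerator Σ_{t=1}^{10}(x_t−x̄)(x_{t+1}−x̄) = -71.5801
Denominator Σ(x_t−x̄)² = 140.8691
r_1 = -71.5801 / 140.8691 = -0.508

-0.508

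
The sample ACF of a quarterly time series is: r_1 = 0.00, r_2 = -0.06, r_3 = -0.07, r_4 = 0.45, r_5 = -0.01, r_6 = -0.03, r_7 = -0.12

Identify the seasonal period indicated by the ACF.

4

The largest autocorrelation is r_4 = 0.45; the remaining lags stay at or below 0.00.
The dominant spike at lag 4 indicates a seasonal period of 4.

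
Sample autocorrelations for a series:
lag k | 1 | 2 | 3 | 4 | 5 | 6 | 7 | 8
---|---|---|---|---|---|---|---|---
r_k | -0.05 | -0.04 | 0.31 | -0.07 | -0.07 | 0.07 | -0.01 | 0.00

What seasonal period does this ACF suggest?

3

The largest autocorrelation is r_3 = 0.31; the remaining lags stay at or below 0.07.
The dominant spike at lag 3 indicates a seasonal period of 3.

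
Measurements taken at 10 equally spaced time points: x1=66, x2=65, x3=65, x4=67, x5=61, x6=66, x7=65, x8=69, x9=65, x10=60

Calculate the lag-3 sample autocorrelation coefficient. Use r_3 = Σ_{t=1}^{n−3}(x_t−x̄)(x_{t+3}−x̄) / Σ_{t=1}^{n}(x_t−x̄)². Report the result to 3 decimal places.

-0.225

Mean x̄ = (66 + 65 + 65 + 67 + 61 + 66 + 65 + 69 + 65 + 60)/10 = 64.9000
Numerator Σ_{t=1}^{7}(x_t−x̄)(x_{t+3}−x̄) = -14.1300
Denominator Σ(x_t−x̄)² = 62.9000
r_3 = -14.1300 / 62.9000 = -0.225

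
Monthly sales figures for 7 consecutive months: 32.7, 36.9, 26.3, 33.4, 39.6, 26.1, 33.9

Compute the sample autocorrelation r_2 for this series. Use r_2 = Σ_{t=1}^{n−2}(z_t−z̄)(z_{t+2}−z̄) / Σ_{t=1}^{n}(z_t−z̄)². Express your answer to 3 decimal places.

Mean z̄ = (32.7 + 36.9 + 26.3 + 33.4 + 39.6 + 26.1 + 33.9)/7 = 32.7000
Deviations from mean: 0.0000, 4.2000, -6.4000, 0.7000, 6.9000, -6.6000, 1.2000
Σ(z_t−z̄)(z_{t+2}−z̄) = (0.0000) + (2.9400) + (-44.1600) + (-4.6200) + (8.2800) = -37.5600
Denominator Σ(z_t−z̄)² = 151.7000
r_2 = -37.5600 / 151.7000 = -0.248

-0.248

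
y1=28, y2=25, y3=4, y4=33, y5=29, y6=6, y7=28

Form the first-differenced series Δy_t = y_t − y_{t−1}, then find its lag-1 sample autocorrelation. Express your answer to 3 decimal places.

-0.464

First differences Δy: -3, -21, 29, -4, -23, 22
Mean of differences = 0.0000
Numerator Σ(Δy_t−Δȳ)(Δy_{t+1}−Δȳ) = -1076.0000
Denominator Σ(Δy_t−Δȳ)² = 2320.0000
r_1(Δy) = -1076.0000 / 2320.0000 = -0.464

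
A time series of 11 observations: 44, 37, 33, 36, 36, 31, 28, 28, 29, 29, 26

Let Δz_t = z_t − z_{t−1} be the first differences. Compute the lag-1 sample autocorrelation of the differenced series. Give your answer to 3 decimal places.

First differences Δz: -7, -4, 3, 0, -5, -3, 0, 1, 0, -3
Mean of differences = -1.8000
Numerator Σ(Δz_t−Δz̄)(Δz_{t+1}−Δz̄) = 13.3600
Denominator Σ(Δz_t−Δz̄)² = 85.6000
r_1(Δz) = 13.3600 / 85.6000 = 0.156

0.156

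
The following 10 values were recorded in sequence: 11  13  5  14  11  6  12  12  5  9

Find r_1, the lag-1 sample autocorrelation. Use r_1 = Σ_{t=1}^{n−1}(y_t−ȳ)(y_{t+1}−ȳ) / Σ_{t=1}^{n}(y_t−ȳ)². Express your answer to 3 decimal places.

-0.408

Mean ȳ = (11 + 13 + 5 + 14 + 11 + 6 + 12 + 12 + 5 + 9)/10 = 9.8000
Numerator Σ_{t=1}^{9}(y_t−ȳ)(y_{t+1}−ȳ) = -41.4400
Denominator Σ(y_t−ȳ)² = 101.6000
r_1 = -41.4400 / 101.6000 = -0.408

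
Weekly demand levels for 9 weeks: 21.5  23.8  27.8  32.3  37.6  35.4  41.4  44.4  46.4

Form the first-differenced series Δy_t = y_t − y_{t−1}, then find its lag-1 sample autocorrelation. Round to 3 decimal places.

First differences Δy: 2.3, 4.0, 4.5, 5.3, -2.2, 6.0, 3.0, 2.0
Mean of differences = 3.1125
Numerator Σ(Δy_t−Δȳ)(Δy_{t+1}−Δȳ) = -23.6152
Denominator Σ(Δy_t−Δȳ)² = 45.9688
r_1(Δy) = -23.6152 / 45.9688 = -0.514

-0.514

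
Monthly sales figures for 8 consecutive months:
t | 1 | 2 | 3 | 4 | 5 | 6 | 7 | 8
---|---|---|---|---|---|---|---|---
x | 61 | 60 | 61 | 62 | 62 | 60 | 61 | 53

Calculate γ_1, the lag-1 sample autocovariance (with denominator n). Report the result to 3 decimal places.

Mean x̄ = (61 + 60 + 61 + 62 + 62 + 60 + 61 + 53)/8 = 60.0000
Σ_{t=1}^{7}(x_t−x̄)(x_{t+1}−x̄) = -1.0000
γ_1 = -1.0000 / 8 = -0.125

-0.125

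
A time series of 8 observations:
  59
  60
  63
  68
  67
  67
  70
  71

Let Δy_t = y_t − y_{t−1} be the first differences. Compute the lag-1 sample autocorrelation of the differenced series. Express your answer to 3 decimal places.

First differences Δy: 1, 3, 5, -1, 0, 3, 1
Mean of differences = 1.7143
Numerator Σ(Δy_t−Δȳ)(Δy_{t+1}−Δȳ) = -4.0816
Denominator Σ(Δy_t−Δȳ)² = 25.4286
r_1(Δy) = -4.0816 / 25.4286 = -0.161

-0.161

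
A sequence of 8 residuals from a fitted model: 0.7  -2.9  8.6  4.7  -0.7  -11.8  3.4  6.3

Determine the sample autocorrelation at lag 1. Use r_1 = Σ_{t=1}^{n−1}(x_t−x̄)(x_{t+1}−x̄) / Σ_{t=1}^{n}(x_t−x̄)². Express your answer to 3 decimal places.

Mean x̄ = (0.7 − 2.9 + 8.6 + 4.7 − 0.7 − 11.8 + 3.4 + 6.3)/8 = 1.0375
Σ(x_t−x̄)(x_{t+1}−x̄) = (1.3289) + (-29.7773) + (27.6977) + (-6.3636) + (22.3052) + (-30.3286) + (12.4327) = -2.7052
Denominator Σ(x_t−x̄)² = 287.3188
r_1 = -2.7052 / 287.3188 = -0.009

-0.009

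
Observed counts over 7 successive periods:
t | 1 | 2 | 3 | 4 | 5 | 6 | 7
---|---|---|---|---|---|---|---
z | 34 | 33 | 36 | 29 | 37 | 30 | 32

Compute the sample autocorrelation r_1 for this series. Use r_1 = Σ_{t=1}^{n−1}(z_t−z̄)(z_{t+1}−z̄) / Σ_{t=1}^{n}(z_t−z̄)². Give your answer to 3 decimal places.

Mean z̄ = (34 + 33 + 36 + 29 + 37 + 30 + 32)/7 = 33.0000
Numerator Σ_{t=1}^{6}(z_t−z̄)(z_{t+1}−z̄) = -37.0000
Denominator Σ(z_t−z̄)² = 52.0000
r_1 = -37.0000 / 52.0000 = -0.712

-0.712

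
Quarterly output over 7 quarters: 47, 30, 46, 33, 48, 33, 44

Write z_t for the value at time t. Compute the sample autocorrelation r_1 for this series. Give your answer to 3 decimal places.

-0.856

Mean z̄ = (47 + 30 + 46 + 33 + 48 + 33 + 44)/7 = 40.1429
Deviations from mean: 6.8571, -10.1429, 5.8571, -7.1429, 7.8571, -7.1429, 3.8571
Σ(z_t−z̄)(z_{t+1}−z̄) = (-69.5510) + (-59.4082) + (-41.8367) + (-56.1224) + (-56.1224) + (-27.5510) = -310.5918
Denominator Σ(z_t−z̄)² = 362.8571
r_1 = -310.5918 / 362.8571 = -0.856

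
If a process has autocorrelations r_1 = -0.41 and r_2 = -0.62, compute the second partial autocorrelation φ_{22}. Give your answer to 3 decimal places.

-0.947

φ_{22} = (r_2 − r_1²) / (1 − r_1²)
r_1² = (-0.41)² = 0.1681
Numerator = -0.62 − 0.1681 = -0.7881; denominator = 1 − 0.1681 = 0.8319
φ_{22} = -0.7881 / 0.8319 = -0.947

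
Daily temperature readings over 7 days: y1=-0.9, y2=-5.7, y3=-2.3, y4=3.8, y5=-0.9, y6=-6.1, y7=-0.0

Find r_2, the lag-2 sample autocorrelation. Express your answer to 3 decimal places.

-0.651

Mean ȳ = (-0.9 − 5.7 − 2.3 + 3.8 − 0.9 − 6.1 − 0.0)/7 = -1.7286
Deviations from mean: 0.8286, -3.9714, -0.5714, 5.5286, 0.8286, -4.3714, 1.7286
Σ(y_t−ȳ)(y_{t+2}−ȳ) = (-0.4735) + (-21.9563) + (-0.4735) + (-24.1678) + (1.4322) = -45.6388
Denominator Σ(y_t−ȳ)² = 70.1343
r_2 = -45.6388 / 70.1343 = -0.651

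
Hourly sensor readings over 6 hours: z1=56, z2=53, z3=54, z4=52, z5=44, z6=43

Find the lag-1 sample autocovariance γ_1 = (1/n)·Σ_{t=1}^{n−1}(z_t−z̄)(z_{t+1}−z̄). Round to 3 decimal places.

11.148

Mean z̄ = (56 + 53 + 54 + 52 + 44 + 43)/6 = 50.3333
Deviations: 5.6667, 2.6667, 3.6667, 1.6667, -6.3333, -7.3333
Σ_{t=1}^{5}(z_t−z̄)(z_{t+1}−z̄) = 66.8889
γ_1 = 66.8889 / 6 = 11.148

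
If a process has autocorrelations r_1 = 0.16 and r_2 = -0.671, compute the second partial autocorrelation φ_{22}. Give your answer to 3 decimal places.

φ_{22} = (r_2 − r_1²) / (1 − r_1²)
r_1² = (0.16)² = 0.0256
Numerator = -0.671 − 0.0256 = -0.6966; denominator = 1 − 0.0256 = 0.9744
φ_{22} = -0.6966 / 0.9744 = -0.715

-0.715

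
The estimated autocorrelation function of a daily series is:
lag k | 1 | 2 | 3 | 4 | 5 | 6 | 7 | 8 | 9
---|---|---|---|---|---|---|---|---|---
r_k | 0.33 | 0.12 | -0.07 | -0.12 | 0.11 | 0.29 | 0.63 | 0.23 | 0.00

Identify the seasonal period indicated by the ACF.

7

The largest autocorrelation is r_7 = 0.63; the remaining lags stay at or below 0.33. The elevated value at lag 1 (0.33), dropping to 0.12 at lag 2, reflects decaying short-term dependence rather than seasonality.
The dominant spike at lag 7 indicates a seasonal period of 7.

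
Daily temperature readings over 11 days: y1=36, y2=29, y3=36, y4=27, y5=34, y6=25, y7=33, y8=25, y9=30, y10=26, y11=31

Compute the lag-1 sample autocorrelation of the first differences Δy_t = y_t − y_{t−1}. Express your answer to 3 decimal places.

-0.911

First differences Δy: -7, 7, -9, 7, -9, 8, -8, 5, -4, 5
Mean of differences = -0.5000
Numerator Σ(Δy_t−Δȳ)(Δy_{t+1}−Δȳ) = -455.7500
Denominator Σ(Δy_t−Δȳ)² = 500.5000
r_1(Δy) = -455.7500 / 500.5000 = -0.911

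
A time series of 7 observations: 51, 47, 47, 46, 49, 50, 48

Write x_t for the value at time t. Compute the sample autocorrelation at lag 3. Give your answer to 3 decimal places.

Mean x̄ = (51 + 47 + 47 + 46 + 49 + 50 + 48)/7 = 48.2857
Σ(x_t−x̄)(x_{t+3}−x̄) = (-6.2041) + (-0.9184) + (-2.2041) + (0.6531) = -8.6735
Denominator Σ(x_t−x̄)² = 19.4286
r_3 = -8.6735 / 19.4286 = -0.446

-0.446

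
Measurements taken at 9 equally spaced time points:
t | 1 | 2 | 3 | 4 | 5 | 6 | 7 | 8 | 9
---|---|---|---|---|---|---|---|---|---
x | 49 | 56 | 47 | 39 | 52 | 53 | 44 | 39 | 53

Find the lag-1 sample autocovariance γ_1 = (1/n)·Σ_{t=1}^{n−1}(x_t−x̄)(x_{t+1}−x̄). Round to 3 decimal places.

-4.000

Mean x̄ = (49 + 56 + 47 + 39 + 52 + 53 + 44 + 39 + 53)/9 = 48.0000
Σ_{t=1}^{8}(x_t−x̄)(x_{t+1}−x̄) = -36.0000
γ_1 = -36.0000 / 9 = -4.000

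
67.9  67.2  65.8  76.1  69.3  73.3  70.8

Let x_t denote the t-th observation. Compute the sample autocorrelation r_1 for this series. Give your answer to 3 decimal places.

Mean x̄ = (67.9 + 67.2 + 65.8 + 76.1 + 69.3 + 73.3 + 70.8)/7 = 70.0571
Deviations from mean: -2.1571, -2.8571, -4.2571, 6.0429, -0.7571, 3.2429, 0.7429
Σ(x_t−x̄)(x_{t+1}−x̄) = (6.1633) + (12.1633) + (-25.7253) + (-4.5753) + (-2.4553) + (2.4090) = -12.0204
Denominator Σ(x_t−x̄)² = 79.0971
r_1 = -12.0204 / 79.0971 = -0.152

-0.152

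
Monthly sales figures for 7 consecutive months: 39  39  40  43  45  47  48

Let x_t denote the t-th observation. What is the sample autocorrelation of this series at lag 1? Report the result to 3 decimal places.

0.651

Mean x̄ = (39 + 39 + 40 + 43 + 45 + 47 + 48)/7 = 43.0000
Deviations from mean: -4.0000, -4.0000, -3.0000, 0.0000, 2.0000, 4.0000, 5.0000
Σ(x_t−x̄)(x_{t+1}−x̄) = (16.0000) + (12.0000) + (0.0000) + (0.0000) + (8.0000) + (20.0000) = 56.0000
Denominator Σ(x_t−x̄)² = 86.0000
r_1 = 56.0000 / 86.0000 = 0.651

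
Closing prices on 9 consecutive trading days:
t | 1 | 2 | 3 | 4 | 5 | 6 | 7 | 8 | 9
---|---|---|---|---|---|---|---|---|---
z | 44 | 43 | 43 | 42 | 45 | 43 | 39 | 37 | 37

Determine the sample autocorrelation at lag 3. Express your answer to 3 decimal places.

Mean z̄ = (44 + 43 + 43 + 42 + 45 + 43 + 39 + 37 + 37)/9 = 41.4444
Numerator Σ_{t=1}^{6}(z_t−z̄)(z_{t+3}−z̄) = -14.7037
Denominator Σ(z_t−z̄)² = 72.2222
r_3 = -14.7037 / 72.2222 = -0.204

-0.204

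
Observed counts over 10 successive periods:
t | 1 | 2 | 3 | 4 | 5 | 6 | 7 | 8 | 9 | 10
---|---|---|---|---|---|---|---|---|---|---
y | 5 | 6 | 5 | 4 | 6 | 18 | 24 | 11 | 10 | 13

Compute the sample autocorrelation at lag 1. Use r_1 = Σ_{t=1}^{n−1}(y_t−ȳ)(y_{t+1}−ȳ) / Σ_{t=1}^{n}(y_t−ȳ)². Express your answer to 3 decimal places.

Mean ȳ = (5 + 6 + 5 + 4 + 6 + 18 + 24 + 11 + 10 + 13)/10 = 10.2000
Numerator Σ_{t=1}^{9}(y_t−ȳ)(y_{t+1}−ȳ) = 187.1600
Denominator Σ(y_t−ȳ)² = 387.6000
r_1 = 187.1600 / 387.6000 = 0.483

0.483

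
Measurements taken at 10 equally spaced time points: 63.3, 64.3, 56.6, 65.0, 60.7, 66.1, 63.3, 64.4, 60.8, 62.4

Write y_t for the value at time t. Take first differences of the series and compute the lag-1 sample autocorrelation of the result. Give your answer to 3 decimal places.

-0.788

First differences Δy: 1.0, -7.7, 8.4, -4.3, 5.4, -2.8, 1.1, -3.6, 1.6
Mean of differences = -0.1000
Numerator Σ(Δy_t−Δȳ)(Δy_{t+1}−Δȳ) = -160.0000
Denominator Σ(Δy_t−Δȳ)² = 202.9800
r_1(Δy) = -160.0000 / 202.9800 = -0.788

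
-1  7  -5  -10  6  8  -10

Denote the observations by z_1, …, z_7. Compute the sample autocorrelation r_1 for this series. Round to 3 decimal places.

Mean z̄ = (-1 + 7 − 5 − 10 + 6 + 8 − 10)/7 = -0.7143
Deviations from mean: -0.2857, 7.7143, -4.2857, -9.2857, 6.7143, 8.7143, -9.2857
Numerator Σ_{t=1}^{6}(z_t−z̄)(z_{t+1}−z̄) = -80.2245
Denominator Σ(z_t−z̄)² = 371.4286
r_1 = -80.2245 / 371.4286 = -0.216

-0.216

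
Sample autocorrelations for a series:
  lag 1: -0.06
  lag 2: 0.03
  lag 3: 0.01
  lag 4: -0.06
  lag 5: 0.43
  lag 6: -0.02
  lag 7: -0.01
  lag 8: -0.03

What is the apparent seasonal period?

5

The largest autocorrelation is r_5 = 0.43; the remaining lags stay at or below 0.03.
The dominant spike at lag 5 indicates a seasonal period of 5.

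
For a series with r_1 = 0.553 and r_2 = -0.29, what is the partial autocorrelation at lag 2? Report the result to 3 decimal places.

φ_{22} = (r_2 − r_1²) / (1 − r_1²)
r_1² = (0.553)² = 0.305809
Numerator = -0.29 − 0.3058 = -0.5958; denominator = 1 − 0.3058 = 0.6942
φ_{22} = -0.5958 / 0.6942 = -0.858

-0.858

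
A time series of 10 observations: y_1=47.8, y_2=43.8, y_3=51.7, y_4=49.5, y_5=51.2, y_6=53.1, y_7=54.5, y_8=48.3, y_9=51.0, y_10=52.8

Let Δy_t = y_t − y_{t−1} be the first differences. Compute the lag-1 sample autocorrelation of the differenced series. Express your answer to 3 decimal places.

First differences Δy: -4.0, 7.9, -2.2, 1.7, 1.9, 1.4, -6.2, 2.7, 1.8
Mean of differences = 0.5556
Numerator Σ(Δy_t−Δȳ)(Δy_{t+1}−Δȳ) = -71.6986
Denominator Σ(Δy_t−Δȳ)² = 137.9022
r_1(Δy) = -71.6986 / 137.9022 = -0.520

-0.520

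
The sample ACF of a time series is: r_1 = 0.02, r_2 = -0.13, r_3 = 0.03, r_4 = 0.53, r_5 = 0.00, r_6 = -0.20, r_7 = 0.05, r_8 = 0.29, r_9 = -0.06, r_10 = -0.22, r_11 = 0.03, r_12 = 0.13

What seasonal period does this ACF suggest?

The largest autocorrelation is r_4 = 0.53, with a weaker echo at lag 8 (0.29); the remaining lags stay at or below 0.13.
The dominant spike at lag 4 indicates a seasonal period of 4.

4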